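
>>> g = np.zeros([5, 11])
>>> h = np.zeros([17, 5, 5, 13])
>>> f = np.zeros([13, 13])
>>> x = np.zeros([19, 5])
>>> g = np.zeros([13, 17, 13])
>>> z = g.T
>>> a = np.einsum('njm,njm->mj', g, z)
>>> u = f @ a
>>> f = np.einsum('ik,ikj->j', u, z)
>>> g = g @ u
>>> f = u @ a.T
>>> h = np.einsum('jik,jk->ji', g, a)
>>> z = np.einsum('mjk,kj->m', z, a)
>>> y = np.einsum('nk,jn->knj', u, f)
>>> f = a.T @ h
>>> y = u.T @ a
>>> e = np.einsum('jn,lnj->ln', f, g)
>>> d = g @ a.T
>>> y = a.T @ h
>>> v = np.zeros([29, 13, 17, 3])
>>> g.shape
(13, 17, 17)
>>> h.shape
(13, 17)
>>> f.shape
(17, 17)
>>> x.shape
(19, 5)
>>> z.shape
(13,)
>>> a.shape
(13, 17)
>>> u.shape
(13, 17)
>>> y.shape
(17, 17)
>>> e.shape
(13, 17)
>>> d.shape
(13, 17, 13)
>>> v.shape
(29, 13, 17, 3)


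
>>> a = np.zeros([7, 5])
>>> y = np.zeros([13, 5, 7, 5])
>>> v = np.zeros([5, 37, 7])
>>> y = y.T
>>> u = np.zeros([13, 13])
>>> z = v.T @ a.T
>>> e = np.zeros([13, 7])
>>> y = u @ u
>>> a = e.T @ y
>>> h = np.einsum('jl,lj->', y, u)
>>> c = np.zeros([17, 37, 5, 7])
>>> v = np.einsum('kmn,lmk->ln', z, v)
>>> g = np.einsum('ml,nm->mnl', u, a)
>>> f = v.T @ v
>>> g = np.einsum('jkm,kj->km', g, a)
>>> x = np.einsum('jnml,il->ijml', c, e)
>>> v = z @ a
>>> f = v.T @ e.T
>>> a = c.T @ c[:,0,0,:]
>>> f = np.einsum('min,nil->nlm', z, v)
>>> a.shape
(7, 5, 37, 7)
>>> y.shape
(13, 13)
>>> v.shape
(7, 37, 13)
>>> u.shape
(13, 13)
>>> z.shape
(7, 37, 7)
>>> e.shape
(13, 7)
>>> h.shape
()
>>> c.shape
(17, 37, 5, 7)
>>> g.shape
(7, 13)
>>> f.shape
(7, 13, 7)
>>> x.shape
(13, 17, 5, 7)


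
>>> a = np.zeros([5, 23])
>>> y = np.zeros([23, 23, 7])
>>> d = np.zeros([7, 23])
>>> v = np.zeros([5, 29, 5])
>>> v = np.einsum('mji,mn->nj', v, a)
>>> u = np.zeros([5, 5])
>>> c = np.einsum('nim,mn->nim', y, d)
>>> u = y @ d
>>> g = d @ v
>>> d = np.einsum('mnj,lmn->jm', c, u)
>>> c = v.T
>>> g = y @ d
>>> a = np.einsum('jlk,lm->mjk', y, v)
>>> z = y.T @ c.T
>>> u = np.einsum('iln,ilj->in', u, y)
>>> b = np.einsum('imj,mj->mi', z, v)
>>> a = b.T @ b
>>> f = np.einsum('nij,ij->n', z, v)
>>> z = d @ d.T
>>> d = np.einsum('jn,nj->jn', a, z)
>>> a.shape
(7, 7)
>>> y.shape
(23, 23, 7)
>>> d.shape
(7, 7)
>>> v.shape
(23, 29)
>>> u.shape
(23, 23)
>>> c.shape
(29, 23)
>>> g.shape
(23, 23, 23)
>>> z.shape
(7, 7)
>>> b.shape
(23, 7)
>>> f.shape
(7,)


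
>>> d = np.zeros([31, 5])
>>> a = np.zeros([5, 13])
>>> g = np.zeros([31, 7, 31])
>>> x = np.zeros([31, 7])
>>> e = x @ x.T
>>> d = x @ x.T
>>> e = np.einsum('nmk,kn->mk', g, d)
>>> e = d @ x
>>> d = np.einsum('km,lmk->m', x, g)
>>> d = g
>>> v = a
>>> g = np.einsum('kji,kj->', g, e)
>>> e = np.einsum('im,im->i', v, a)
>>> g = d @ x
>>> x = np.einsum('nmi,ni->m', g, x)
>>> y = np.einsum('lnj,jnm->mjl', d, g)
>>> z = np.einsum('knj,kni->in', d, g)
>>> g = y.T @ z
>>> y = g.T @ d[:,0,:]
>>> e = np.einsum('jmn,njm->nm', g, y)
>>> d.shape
(31, 7, 31)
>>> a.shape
(5, 13)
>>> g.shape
(31, 31, 7)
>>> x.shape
(7,)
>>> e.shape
(7, 31)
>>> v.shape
(5, 13)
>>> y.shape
(7, 31, 31)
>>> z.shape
(7, 7)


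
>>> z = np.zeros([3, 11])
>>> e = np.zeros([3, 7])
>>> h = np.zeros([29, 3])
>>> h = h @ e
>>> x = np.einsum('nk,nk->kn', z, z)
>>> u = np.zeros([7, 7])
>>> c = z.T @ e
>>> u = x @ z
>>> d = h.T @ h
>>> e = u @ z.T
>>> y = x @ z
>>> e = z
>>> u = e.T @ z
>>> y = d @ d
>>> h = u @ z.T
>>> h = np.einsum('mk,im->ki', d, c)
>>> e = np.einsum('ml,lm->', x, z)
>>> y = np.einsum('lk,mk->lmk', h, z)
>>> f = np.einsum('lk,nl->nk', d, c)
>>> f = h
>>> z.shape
(3, 11)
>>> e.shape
()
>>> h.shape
(7, 11)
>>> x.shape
(11, 3)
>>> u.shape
(11, 11)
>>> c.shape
(11, 7)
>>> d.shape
(7, 7)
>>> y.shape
(7, 3, 11)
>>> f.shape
(7, 11)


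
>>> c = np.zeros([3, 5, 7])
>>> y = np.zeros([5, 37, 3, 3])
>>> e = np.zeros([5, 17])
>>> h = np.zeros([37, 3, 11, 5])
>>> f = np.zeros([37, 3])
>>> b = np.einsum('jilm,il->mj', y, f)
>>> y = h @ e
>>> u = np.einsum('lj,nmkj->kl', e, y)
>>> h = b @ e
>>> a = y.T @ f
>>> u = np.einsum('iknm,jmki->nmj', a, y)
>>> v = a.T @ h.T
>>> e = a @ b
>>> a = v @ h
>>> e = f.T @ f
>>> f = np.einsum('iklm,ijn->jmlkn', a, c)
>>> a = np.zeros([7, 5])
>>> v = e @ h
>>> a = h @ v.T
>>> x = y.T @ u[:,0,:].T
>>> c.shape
(3, 5, 7)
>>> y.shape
(37, 3, 11, 17)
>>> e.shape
(3, 3)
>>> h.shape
(3, 17)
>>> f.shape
(5, 17, 11, 3, 7)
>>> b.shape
(3, 5)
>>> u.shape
(3, 3, 37)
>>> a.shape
(3, 3)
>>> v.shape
(3, 17)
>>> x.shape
(17, 11, 3, 3)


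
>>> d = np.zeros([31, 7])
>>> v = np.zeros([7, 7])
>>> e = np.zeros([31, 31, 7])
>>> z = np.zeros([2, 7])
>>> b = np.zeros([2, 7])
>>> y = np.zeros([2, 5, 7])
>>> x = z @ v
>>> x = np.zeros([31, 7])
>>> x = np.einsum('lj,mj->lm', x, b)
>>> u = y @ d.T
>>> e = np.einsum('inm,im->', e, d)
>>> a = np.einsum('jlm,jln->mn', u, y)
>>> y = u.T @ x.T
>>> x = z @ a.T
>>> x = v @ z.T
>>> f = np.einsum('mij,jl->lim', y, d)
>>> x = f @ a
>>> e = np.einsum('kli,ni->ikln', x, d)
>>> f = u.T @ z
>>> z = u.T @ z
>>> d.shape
(31, 7)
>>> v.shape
(7, 7)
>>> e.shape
(7, 7, 5, 31)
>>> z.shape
(31, 5, 7)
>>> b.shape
(2, 7)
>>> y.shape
(31, 5, 31)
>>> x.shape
(7, 5, 7)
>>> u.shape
(2, 5, 31)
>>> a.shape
(31, 7)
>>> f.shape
(31, 5, 7)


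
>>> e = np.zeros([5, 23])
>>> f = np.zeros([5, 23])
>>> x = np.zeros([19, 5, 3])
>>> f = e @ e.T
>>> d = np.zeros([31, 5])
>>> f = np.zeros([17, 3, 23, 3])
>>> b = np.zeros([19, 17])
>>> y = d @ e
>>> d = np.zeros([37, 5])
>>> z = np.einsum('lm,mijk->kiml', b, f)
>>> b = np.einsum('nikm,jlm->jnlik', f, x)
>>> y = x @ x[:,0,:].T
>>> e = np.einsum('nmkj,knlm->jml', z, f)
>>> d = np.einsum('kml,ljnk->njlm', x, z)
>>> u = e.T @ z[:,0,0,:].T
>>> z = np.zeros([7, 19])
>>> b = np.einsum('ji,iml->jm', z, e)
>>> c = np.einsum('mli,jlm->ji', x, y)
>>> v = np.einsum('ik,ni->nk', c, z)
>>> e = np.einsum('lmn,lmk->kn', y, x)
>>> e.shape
(3, 19)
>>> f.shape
(17, 3, 23, 3)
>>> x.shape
(19, 5, 3)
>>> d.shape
(17, 3, 3, 5)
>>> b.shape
(7, 3)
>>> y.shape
(19, 5, 19)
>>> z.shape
(7, 19)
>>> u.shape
(23, 3, 3)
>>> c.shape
(19, 3)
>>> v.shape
(7, 3)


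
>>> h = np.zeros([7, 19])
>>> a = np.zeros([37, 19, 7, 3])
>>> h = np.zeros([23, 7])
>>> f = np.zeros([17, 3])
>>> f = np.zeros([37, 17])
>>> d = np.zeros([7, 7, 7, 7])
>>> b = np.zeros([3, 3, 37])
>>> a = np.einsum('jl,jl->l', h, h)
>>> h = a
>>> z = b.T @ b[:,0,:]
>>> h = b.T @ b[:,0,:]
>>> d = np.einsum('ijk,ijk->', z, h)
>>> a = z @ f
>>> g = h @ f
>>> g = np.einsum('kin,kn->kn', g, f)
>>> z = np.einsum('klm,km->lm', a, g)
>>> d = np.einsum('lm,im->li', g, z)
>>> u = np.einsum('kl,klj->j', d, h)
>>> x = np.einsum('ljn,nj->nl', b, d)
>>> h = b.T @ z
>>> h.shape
(37, 3, 17)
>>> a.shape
(37, 3, 17)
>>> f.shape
(37, 17)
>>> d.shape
(37, 3)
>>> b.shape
(3, 3, 37)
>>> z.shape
(3, 17)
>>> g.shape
(37, 17)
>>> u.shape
(37,)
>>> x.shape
(37, 3)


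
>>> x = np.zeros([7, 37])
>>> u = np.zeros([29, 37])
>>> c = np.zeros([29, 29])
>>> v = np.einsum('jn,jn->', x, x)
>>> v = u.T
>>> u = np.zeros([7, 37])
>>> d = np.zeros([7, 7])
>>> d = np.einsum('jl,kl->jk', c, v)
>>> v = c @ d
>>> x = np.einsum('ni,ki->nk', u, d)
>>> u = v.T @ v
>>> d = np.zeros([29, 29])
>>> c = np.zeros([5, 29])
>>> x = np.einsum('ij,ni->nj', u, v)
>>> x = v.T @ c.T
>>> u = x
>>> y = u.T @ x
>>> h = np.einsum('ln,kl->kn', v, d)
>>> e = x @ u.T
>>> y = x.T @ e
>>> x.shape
(37, 5)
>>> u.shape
(37, 5)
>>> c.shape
(5, 29)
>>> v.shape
(29, 37)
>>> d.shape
(29, 29)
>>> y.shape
(5, 37)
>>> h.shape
(29, 37)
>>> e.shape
(37, 37)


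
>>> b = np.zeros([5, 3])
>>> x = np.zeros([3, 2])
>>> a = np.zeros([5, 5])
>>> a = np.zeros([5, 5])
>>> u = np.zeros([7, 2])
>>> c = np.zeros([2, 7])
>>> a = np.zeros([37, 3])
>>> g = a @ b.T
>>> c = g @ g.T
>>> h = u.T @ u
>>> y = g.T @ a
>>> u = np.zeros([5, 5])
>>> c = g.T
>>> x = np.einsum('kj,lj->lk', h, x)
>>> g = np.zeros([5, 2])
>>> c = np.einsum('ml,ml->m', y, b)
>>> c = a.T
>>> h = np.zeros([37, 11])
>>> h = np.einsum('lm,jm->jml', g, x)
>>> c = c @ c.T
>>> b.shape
(5, 3)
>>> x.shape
(3, 2)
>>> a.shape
(37, 3)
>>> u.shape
(5, 5)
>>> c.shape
(3, 3)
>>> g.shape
(5, 2)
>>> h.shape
(3, 2, 5)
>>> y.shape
(5, 3)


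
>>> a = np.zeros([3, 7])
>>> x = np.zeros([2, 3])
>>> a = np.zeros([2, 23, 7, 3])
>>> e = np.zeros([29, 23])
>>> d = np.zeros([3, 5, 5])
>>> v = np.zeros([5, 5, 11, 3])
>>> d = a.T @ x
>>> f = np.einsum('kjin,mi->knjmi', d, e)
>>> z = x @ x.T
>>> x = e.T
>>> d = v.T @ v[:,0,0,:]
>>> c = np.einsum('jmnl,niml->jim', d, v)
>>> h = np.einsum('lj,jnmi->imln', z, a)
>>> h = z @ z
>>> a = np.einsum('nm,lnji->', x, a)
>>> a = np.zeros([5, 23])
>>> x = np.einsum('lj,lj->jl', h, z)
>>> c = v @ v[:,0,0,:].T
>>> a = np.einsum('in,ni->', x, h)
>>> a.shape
()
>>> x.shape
(2, 2)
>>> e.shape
(29, 23)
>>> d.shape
(3, 11, 5, 3)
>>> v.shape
(5, 5, 11, 3)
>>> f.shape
(3, 3, 7, 29, 23)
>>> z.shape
(2, 2)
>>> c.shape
(5, 5, 11, 5)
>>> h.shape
(2, 2)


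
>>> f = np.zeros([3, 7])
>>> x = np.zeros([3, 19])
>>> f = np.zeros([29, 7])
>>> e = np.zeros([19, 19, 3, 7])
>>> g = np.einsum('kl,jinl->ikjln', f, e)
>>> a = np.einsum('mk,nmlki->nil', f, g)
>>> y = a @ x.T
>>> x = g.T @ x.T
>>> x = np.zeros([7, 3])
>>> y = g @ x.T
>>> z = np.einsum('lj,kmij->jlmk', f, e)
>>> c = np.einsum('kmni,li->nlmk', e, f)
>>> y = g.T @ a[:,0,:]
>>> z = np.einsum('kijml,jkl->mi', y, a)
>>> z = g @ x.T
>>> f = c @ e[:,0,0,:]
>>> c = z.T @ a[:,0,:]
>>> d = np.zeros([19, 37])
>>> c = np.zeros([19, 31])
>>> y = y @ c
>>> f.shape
(3, 29, 19, 7)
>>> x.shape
(7, 3)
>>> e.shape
(19, 19, 3, 7)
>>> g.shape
(19, 29, 19, 7, 3)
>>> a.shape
(19, 3, 19)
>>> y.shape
(3, 7, 19, 29, 31)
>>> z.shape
(19, 29, 19, 7, 7)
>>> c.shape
(19, 31)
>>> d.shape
(19, 37)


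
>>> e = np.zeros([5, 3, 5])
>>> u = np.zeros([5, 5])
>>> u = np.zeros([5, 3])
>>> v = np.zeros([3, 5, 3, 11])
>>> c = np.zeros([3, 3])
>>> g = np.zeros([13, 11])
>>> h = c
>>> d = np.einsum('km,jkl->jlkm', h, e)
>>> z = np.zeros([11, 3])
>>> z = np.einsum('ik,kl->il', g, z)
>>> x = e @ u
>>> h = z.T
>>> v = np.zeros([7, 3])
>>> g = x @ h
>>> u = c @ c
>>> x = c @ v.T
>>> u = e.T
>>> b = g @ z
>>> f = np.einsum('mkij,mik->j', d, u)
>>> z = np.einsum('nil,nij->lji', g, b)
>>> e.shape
(5, 3, 5)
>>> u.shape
(5, 3, 5)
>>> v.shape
(7, 3)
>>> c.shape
(3, 3)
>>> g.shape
(5, 3, 13)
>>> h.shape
(3, 13)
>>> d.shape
(5, 5, 3, 3)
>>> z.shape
(13, 3, 3)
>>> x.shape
(3, 7)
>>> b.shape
(5, 3, 3)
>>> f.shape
(3,)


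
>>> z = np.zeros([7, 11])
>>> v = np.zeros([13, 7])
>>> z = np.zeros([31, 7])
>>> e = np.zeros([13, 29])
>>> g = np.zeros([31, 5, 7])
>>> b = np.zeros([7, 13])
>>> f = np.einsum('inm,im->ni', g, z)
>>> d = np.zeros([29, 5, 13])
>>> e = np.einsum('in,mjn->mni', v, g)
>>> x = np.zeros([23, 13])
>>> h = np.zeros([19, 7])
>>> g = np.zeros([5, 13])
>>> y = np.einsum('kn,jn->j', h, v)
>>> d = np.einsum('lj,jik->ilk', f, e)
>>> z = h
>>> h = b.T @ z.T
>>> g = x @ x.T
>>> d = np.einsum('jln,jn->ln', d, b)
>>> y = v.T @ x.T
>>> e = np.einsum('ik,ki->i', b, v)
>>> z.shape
(19, 7)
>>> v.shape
(13, 7)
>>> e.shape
(7,)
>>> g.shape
(23, 23)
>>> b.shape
(7, 13)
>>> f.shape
(5, 31)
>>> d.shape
(5, 13)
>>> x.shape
(23, 13)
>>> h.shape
(13, 19)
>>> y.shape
(7, 23)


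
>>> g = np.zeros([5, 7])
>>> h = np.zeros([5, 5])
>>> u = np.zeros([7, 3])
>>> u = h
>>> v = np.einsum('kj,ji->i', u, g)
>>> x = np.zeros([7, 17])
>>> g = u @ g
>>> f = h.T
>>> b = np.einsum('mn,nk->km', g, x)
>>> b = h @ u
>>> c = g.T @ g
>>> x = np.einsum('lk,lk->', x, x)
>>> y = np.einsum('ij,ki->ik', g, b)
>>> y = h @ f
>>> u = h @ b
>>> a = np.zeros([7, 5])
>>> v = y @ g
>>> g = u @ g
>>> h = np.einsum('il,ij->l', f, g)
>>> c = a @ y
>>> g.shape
(5, 7)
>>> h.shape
(5,)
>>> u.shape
(5, 5)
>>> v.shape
(5, 7)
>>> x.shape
()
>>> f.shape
(5, 5)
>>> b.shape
(5, 5)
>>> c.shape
(7, 5)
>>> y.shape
(5, 5)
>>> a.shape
(7, 5)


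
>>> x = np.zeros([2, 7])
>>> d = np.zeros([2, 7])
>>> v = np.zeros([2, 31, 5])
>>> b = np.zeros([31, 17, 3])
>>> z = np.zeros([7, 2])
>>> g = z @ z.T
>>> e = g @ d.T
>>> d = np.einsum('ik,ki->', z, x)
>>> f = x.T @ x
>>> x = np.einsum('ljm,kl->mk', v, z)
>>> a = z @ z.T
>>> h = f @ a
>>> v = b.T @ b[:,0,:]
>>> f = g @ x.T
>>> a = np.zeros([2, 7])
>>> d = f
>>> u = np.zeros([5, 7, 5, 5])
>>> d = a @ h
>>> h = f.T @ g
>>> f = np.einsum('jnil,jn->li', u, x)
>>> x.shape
(5, 7)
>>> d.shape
(2, 7)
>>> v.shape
(3, 17, 3)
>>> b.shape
(31, 17, 3)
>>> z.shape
(7, 2)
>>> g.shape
(7, 7)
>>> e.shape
(7, 2)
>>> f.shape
(5, 5)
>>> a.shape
(2, 7)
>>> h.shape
(5, 7)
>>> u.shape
(5, 7, 5, 5)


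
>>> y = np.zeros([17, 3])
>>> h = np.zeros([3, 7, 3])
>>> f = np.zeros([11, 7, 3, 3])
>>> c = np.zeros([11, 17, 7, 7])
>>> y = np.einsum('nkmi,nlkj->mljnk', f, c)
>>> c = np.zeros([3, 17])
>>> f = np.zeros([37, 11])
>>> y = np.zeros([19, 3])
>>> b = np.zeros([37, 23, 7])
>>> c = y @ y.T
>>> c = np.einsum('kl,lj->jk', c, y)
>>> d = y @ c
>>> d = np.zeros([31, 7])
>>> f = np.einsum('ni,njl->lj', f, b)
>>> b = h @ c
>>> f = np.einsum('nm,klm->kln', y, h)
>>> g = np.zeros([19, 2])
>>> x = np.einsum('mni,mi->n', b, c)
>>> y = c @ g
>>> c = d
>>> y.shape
(3, 2)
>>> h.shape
(3, 7, 3)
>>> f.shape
(3, 7, 19)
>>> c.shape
(31, 7)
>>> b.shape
(3, 7, 19)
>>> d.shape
(31, 7)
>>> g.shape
(19, 2)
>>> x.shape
(7,)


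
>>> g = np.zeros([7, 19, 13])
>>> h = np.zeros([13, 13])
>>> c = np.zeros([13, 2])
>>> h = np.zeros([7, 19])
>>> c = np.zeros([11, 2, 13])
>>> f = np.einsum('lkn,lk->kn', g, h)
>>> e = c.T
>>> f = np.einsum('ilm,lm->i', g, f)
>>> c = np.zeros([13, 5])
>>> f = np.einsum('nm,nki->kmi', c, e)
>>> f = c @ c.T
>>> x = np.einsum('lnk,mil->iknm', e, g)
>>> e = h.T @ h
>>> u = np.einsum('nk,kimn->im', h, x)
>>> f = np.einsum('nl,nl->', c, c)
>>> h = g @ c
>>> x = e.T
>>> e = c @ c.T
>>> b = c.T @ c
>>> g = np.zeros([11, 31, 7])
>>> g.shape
(11, 31, 7)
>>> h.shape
(7, 19, 5)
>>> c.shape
(13, 5)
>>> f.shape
()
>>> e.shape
(13, 13)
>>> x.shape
(19, 19)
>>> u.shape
(11, 2)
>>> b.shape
(5, 5)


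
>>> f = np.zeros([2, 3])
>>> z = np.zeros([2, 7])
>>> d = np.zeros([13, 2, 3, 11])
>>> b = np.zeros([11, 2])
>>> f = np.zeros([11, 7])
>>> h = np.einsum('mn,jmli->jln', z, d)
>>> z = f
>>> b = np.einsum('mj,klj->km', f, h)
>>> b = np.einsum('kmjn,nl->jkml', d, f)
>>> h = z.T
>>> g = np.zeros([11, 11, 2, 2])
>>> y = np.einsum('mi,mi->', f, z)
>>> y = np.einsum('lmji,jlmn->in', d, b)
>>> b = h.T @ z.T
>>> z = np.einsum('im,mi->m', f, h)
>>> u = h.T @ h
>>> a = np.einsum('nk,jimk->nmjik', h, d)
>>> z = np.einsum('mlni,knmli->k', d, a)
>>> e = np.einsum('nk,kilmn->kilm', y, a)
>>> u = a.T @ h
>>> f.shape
(11, 7)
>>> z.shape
(7,)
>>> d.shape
(13, 2, 3, 11)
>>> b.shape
(11, 11)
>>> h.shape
(7, 11)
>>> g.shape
(11, 11, 2, 2)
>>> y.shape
(11, 7)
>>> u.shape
(11, 2, 13, 3, 11)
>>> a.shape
(7, 3, 13, 2, 11)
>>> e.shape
(7, 3, 13, 2)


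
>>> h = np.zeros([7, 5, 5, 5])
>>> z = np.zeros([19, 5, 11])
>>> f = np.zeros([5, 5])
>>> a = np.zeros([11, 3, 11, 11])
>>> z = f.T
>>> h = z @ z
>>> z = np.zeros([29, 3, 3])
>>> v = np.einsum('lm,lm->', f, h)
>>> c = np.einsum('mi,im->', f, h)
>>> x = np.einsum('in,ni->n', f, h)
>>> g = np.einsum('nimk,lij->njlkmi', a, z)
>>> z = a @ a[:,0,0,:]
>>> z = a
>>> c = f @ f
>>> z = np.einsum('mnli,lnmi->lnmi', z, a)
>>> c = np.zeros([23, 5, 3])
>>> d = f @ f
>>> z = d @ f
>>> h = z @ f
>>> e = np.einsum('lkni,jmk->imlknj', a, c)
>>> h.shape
(5, 5)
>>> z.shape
(5, 5)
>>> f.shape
(5, 5)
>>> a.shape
(11, 3, 11, 11)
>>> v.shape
()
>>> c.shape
(23, 5, 3)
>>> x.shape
(5,)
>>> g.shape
(11, 3, 29, 11, 11, 3)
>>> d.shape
(5, 5)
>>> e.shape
(11, 5, 11, 3, 11, 23)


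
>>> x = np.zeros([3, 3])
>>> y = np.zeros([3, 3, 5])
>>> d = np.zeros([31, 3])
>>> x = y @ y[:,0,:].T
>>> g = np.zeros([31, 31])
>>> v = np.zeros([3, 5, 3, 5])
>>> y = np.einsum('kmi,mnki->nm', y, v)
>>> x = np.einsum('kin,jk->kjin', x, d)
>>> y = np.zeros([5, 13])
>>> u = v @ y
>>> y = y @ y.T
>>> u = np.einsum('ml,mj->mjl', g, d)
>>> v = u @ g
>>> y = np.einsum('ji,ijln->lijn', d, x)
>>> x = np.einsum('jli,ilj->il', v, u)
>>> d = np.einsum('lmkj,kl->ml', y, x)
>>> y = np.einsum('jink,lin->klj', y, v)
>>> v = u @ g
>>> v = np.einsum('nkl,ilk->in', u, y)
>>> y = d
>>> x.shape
(31, 3)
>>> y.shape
(3, 3)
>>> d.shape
(3, 3)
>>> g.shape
(31, 31)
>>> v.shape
(3, 31)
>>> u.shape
(31, 3, 31)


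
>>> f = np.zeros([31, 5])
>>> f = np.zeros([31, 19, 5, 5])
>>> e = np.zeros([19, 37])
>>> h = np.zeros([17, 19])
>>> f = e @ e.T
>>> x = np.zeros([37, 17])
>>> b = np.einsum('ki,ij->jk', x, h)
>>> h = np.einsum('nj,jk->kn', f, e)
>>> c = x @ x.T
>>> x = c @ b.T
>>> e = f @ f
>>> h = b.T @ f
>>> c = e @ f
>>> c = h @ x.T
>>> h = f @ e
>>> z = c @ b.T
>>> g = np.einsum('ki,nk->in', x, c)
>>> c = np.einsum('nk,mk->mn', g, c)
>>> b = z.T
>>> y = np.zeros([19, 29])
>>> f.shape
(19, 19)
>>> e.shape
(19, 19)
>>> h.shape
(19, 19)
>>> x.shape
(37, 19)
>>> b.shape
(19, 37)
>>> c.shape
(37, 19)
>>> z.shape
(37, 19)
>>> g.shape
(19, 37)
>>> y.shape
(19, 29)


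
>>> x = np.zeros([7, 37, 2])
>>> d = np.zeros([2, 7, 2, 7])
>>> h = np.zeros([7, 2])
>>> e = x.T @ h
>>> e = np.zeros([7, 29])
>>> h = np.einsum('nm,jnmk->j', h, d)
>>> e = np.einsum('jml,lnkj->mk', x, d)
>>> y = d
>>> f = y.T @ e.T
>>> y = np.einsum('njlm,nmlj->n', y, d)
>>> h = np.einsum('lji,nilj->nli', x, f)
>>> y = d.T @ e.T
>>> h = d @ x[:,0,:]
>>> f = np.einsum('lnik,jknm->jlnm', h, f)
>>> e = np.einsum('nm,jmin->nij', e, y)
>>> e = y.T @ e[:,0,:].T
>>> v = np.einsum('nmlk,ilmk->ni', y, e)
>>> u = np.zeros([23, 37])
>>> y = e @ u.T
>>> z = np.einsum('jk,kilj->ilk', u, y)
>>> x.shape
(7, 37, 2)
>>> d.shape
(2, 7, 2, 7)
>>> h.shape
(2, 7, 2, 2)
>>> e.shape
(37, 7, 2, 37)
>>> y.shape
(37, 7, 2, 23)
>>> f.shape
(7, 2, 7, 37)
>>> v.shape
(7, 37)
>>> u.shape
(23, 37)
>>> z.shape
(7, 2, 37)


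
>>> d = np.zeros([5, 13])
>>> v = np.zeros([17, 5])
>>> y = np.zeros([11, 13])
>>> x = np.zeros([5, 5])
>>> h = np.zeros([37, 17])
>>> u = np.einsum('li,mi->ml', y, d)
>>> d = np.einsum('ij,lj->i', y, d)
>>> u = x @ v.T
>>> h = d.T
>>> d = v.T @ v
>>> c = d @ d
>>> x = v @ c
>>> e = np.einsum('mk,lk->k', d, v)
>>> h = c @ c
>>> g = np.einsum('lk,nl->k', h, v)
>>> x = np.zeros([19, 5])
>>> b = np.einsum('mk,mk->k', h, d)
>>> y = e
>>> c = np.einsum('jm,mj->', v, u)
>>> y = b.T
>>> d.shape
(5, 5)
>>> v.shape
(17, 5)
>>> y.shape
(5,)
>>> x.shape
(19, 5)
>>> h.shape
(5, 5)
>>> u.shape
(5, 17)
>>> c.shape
()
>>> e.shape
(5,)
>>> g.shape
(5,)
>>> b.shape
(5,)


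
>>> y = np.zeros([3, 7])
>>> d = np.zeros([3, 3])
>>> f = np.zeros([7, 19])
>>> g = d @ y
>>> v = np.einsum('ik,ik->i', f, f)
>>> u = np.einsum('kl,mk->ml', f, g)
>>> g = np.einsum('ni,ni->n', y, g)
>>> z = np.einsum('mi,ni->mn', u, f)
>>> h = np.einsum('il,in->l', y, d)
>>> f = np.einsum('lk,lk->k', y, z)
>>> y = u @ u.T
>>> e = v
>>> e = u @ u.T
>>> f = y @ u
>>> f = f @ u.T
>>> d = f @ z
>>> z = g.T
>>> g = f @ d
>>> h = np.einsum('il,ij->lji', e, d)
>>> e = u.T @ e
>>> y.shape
(3, 3)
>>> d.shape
(3, 7)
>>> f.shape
(3, 3)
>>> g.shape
(3, 7)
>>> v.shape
(7,)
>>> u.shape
(3, 19)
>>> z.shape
(3,)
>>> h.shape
(3, 7, 3)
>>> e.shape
(19, 3)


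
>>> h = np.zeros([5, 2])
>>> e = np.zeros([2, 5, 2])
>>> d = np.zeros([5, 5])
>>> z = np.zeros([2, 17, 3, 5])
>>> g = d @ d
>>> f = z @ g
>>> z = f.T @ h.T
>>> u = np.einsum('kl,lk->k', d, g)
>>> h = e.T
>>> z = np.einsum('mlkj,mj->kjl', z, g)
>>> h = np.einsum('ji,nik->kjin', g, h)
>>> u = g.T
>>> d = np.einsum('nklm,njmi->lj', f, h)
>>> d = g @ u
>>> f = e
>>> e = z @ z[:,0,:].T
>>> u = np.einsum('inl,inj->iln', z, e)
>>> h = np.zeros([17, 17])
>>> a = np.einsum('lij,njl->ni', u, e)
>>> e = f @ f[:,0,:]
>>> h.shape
(17, 17)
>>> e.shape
(2, 5, 2)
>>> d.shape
(5, 5)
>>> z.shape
(17, 5, 3)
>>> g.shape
(5, 5)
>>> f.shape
(2, 5, 2)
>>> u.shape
(17, 3, 5)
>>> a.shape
(17, 3)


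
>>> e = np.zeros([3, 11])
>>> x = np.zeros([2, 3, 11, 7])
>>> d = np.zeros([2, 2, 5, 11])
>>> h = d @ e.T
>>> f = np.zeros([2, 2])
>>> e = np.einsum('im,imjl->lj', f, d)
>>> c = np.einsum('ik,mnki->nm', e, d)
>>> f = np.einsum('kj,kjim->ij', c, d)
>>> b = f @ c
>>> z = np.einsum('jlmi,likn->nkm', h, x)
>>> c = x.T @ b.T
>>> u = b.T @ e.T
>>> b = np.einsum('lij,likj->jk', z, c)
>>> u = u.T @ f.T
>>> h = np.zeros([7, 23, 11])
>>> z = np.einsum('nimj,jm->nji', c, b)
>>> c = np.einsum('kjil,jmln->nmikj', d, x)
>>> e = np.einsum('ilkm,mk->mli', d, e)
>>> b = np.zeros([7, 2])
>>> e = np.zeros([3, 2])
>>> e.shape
(3, 2)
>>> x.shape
(2, 3, 11, 7)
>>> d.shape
(2, 2, 5, 11)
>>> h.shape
(7, 23, 11)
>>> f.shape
(5, 2)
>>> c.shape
(7, 3, 5, 2, 2)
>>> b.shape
(7, 2)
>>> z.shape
(7, 5, 11)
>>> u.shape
(11, 5)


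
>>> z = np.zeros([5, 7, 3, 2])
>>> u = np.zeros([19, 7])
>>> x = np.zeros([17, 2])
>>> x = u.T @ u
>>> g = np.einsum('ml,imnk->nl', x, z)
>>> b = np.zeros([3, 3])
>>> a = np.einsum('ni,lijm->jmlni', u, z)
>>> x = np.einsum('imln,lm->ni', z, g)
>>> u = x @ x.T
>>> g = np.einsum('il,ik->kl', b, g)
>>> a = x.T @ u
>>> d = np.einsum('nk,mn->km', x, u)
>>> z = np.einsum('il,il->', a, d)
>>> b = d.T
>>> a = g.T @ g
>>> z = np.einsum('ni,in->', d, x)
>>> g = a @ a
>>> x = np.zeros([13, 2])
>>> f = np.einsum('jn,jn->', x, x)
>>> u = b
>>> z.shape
()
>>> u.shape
(2, 5)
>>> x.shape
(13, 2)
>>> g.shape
(3, 3)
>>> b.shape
(2, 5)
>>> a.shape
(3, 3)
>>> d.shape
(5, 2)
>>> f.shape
()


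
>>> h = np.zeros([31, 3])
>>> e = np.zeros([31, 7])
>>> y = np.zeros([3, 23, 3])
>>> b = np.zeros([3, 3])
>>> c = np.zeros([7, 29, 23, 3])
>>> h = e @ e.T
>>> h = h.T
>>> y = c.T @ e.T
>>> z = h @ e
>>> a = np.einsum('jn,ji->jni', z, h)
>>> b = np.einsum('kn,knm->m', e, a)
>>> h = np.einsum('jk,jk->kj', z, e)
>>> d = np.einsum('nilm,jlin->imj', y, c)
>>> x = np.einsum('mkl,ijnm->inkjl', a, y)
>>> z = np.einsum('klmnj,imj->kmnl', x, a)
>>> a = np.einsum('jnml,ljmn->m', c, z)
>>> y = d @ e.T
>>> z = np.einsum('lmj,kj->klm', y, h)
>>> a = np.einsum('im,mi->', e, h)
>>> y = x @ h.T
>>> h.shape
(7, 31)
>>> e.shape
(31, 7)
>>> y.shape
(3, 29, 7, 23, 7)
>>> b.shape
(31,)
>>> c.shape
(7, 29, 23, 3)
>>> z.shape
(7, 23, 31)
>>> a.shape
()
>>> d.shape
(23, 31, 7)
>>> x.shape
(3, 29, 7, 23, 31)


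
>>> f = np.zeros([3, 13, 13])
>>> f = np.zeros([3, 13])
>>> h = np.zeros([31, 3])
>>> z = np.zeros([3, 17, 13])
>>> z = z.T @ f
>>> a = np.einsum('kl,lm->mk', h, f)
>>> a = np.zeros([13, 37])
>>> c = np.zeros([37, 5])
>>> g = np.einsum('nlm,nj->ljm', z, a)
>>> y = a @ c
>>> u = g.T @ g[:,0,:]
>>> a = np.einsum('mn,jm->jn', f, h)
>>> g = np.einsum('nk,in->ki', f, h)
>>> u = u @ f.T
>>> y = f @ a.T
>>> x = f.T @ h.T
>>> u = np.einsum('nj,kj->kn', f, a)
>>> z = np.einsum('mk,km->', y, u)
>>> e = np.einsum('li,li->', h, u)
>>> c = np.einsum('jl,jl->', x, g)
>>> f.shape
(3, 13)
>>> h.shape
(31, 3)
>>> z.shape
()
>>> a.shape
(31, 13)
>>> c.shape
()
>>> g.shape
(13, 31)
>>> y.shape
(3, 31)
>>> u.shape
(31, 3)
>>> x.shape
(13, 31)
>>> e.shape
()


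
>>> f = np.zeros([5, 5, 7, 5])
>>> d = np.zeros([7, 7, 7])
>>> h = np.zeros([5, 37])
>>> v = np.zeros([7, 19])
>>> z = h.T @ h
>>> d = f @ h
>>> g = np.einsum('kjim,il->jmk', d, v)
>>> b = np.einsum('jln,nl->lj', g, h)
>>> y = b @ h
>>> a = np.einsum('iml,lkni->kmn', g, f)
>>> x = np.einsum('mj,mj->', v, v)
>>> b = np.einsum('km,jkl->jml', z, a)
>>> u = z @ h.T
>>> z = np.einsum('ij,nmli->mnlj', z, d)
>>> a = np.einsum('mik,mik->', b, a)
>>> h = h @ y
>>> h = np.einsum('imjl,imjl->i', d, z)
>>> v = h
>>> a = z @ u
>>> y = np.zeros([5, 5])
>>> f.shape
(5, 5, 7, 5)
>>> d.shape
(5, 5, 7, 37)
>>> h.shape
(5,)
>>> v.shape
(5,)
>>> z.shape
(5, 5, 7, 37)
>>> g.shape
(5, 37, 5)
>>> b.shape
(5, 37, 7)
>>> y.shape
(5, 5)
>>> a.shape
(5, 5, 7, 5)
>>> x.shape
()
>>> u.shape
(37, 5)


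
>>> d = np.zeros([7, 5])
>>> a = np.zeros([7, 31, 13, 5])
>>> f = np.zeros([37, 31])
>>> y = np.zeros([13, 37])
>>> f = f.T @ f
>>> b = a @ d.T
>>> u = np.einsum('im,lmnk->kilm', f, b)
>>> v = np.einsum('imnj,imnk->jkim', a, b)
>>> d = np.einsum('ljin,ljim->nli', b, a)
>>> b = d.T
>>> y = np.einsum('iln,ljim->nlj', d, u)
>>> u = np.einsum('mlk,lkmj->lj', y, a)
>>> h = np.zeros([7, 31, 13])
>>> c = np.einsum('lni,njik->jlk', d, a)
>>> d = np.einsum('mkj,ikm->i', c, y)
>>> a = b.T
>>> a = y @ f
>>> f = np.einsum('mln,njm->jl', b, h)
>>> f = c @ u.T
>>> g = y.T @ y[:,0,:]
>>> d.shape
(13,)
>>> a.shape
(13, 7, 31)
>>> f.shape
(31, 7, 7)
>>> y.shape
(13, 7, 31)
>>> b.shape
(13, 7, 7)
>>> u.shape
(7, 5)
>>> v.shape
(5, 7, 7, 31)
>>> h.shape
(7, 31, 13)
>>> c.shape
(31, 7, 5)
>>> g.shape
(31, 7, 31)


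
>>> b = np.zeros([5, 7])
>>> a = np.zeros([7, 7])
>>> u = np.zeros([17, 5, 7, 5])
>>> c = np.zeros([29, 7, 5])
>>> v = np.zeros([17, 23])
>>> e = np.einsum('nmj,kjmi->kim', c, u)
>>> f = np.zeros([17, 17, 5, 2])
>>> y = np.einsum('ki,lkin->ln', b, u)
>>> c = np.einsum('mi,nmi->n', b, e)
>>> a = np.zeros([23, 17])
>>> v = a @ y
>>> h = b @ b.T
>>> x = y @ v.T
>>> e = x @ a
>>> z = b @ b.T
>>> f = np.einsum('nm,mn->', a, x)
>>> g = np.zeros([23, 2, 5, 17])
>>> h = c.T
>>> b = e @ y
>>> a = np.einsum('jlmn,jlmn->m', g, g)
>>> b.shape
(17, 5)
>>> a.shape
(5,)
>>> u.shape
(17, 5, 7, 5)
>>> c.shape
(17,)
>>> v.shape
(23, 5)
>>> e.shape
(17, 17)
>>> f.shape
()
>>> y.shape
(17, 5)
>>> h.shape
(17,)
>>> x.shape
(17, 23)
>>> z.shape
(5, 5)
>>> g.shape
(23, 2, 5, 17)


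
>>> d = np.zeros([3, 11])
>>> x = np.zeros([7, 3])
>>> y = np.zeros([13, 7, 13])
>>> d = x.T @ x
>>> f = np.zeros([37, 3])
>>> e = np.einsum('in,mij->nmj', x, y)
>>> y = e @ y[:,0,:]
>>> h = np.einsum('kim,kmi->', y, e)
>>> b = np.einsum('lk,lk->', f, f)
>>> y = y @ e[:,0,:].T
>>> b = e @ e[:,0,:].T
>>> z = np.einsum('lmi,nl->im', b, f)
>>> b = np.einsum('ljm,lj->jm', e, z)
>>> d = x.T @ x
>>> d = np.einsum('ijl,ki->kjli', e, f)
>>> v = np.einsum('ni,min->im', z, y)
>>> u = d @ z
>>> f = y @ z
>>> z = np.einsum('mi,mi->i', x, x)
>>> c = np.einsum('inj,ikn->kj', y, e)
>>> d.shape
(37, 13, 13, 3)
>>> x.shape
(7, 3)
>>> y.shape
(3, 13, 3)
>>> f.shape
(3, 13, 13)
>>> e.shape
(3, 13, 13)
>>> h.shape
()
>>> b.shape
(13, 13)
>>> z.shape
(3,)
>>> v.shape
(13, 3)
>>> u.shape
(37, 13, 13, 13)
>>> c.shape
(13, 3)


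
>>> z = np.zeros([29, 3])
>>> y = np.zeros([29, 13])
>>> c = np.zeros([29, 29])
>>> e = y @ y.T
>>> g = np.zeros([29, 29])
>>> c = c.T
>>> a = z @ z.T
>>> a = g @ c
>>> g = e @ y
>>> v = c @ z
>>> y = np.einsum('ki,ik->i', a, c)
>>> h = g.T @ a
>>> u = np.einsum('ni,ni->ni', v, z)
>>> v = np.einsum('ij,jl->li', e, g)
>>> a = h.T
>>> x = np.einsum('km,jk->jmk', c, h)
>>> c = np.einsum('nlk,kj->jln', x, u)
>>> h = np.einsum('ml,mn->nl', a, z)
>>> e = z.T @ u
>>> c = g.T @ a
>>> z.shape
(29, 3)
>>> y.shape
(29,)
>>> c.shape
(13, 13)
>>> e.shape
(3, 3)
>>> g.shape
(29, 13)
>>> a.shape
(29, 13)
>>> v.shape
(13, 29)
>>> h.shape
(3, 13)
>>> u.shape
(29, 3)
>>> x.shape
(13, 29, 29)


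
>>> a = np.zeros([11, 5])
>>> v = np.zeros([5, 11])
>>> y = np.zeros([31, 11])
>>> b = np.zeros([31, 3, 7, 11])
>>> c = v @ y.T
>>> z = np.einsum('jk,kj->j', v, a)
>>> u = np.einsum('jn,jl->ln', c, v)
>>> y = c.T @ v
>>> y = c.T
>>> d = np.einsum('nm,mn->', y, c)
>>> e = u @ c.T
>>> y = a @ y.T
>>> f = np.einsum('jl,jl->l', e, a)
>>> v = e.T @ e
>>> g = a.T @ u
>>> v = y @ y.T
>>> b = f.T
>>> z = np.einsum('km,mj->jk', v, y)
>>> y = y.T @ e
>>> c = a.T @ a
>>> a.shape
(11, 5)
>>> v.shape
(11, 11)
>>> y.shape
(31, 5)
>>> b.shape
(5,)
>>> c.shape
(5, 5)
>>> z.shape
(31, 11)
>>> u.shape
(11, 31)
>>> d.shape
()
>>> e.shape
(11, 5)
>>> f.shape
(5,)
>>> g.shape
(5, 31)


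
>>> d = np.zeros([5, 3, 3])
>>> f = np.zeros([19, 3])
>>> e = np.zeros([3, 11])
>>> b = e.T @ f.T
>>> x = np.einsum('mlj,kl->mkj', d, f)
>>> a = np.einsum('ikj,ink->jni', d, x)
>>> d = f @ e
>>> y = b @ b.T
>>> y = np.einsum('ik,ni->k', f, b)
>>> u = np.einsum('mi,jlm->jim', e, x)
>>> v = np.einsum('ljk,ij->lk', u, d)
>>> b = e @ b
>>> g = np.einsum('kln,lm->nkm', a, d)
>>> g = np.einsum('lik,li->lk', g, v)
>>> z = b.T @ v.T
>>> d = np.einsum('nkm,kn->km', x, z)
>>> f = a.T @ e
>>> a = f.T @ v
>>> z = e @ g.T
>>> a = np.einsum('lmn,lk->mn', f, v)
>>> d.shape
(19, 3)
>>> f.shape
(5, 19, 11)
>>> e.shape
(3, 11)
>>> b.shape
(3, 19)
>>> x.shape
(5, 19, 3)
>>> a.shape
(19, 11)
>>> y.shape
(3,)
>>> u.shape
(5, 11, 3)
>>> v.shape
(5, 3)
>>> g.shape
(5, 11)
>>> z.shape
(3, 5)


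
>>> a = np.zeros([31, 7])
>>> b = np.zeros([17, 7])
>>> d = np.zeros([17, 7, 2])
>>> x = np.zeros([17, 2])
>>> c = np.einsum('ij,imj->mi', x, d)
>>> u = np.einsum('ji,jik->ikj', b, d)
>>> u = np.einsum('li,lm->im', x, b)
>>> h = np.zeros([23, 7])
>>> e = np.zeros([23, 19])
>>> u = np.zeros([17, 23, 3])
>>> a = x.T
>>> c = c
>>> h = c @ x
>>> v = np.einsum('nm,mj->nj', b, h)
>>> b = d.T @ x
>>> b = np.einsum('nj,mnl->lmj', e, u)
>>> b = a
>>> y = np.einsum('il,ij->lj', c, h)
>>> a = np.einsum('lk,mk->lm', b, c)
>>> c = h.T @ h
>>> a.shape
(2, 7)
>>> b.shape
(2, 17)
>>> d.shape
(17, 7, 2)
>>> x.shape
(17, 2)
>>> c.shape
(2, 2)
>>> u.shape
(17, 23, 3)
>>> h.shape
(7, 2)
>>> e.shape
(23, 19)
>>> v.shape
(17, 2)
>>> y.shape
(17, 2)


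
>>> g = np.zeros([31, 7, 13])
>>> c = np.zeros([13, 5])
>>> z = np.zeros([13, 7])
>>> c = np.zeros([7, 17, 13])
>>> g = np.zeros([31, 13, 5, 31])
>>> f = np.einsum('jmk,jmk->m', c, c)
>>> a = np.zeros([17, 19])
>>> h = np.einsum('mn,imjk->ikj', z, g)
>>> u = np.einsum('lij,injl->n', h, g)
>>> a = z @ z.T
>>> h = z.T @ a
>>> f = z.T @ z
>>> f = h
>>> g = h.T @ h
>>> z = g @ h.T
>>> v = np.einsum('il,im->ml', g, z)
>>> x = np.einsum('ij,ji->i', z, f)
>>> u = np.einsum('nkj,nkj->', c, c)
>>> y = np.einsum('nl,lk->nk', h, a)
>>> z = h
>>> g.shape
(13, 13)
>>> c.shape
(7, 17, 13)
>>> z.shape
(7, 13)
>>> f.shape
(7, 13)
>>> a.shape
(13, 13)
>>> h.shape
(7, 13)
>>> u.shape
()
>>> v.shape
(7, 13)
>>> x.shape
(13,)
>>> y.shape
(7, 13)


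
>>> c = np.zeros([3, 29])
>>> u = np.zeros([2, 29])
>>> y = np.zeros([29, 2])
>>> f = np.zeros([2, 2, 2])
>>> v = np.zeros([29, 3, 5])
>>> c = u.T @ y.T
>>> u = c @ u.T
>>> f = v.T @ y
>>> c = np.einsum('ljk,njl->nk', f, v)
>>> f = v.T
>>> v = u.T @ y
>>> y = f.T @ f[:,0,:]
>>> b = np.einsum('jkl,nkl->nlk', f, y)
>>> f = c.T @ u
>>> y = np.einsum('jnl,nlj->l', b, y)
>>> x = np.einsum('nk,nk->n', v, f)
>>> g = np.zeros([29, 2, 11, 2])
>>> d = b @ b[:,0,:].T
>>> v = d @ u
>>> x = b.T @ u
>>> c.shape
(29, 2)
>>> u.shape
(29, 2)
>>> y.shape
(3,)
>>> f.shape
(2, 2)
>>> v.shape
(29, 29, 2)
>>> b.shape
(29, 29, 3)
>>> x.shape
(3, 29, 2)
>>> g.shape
(29, 2, 11, 2)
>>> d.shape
(29, 29, 29)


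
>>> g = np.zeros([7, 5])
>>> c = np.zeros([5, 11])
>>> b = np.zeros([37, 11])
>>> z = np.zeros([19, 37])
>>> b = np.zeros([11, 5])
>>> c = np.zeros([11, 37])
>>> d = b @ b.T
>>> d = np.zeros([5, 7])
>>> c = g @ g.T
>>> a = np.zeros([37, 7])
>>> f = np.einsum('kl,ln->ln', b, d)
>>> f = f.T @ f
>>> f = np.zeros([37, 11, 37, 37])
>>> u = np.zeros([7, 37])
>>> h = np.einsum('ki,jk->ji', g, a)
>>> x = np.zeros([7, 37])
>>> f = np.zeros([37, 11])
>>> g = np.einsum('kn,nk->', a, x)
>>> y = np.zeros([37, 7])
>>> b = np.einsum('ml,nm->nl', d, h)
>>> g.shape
()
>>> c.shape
(7, 7)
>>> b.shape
(37, 7)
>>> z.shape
(19, 37)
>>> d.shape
(5, 7)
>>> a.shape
(37, 7)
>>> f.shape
(37, 11)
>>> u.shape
(7, 37)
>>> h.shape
(37, 5)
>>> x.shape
(7, 37)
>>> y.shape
(37, 7)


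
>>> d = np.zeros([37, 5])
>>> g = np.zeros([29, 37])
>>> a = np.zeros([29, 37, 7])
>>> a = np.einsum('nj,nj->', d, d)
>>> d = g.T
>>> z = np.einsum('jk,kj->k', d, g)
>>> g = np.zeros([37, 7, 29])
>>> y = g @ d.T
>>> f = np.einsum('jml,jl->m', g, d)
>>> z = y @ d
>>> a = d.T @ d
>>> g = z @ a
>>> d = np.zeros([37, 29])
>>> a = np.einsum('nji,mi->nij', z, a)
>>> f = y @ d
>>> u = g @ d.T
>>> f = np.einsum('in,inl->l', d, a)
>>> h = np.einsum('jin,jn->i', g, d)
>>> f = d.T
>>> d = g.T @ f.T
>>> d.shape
(29, 7, 29)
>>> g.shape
(37, 7, 29)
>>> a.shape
(37, 29, 7)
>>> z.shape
(37, 7, 29)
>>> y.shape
(37, 7, 37)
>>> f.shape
(29, 37)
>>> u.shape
(37, 7, 37)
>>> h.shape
(7,)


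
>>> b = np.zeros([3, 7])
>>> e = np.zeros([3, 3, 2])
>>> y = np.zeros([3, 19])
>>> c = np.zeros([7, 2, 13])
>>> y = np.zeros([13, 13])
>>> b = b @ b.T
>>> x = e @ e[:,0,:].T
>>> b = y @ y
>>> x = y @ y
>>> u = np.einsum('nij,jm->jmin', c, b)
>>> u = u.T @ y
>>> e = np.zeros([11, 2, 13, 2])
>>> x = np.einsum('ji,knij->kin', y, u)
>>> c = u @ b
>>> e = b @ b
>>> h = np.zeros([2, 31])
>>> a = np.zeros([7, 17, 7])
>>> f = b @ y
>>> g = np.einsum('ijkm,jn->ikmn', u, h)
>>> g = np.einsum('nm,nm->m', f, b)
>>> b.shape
(13, 13)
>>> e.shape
(13, 13)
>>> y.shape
(13, 13)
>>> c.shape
(7, 2, 13, 13)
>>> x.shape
(7, 13, 2)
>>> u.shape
(7, 2, 13, 13)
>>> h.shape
(2, 31)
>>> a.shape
(7, 17, 7)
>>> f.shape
(13, 13)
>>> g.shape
(13,)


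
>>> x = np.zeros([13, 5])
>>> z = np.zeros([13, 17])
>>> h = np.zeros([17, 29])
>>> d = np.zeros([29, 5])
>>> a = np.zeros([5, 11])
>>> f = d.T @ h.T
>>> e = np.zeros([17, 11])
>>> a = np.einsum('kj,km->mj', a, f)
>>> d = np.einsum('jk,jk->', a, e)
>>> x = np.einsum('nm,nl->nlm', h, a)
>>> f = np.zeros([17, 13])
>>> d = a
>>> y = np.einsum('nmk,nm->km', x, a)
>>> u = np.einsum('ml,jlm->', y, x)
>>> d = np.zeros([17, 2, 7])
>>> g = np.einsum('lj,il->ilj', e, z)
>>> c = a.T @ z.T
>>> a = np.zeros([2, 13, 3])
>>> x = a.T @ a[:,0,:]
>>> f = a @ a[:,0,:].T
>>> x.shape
(3, 13, 3)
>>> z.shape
(13, 17)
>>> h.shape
(17, 29)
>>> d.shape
(17, 2, 7)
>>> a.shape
(2, 13, 3)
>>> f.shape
(2, 13, 2)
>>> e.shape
(17, 11)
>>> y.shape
(29, 11)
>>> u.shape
()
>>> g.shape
(13, 17, 11)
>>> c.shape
(11, 13)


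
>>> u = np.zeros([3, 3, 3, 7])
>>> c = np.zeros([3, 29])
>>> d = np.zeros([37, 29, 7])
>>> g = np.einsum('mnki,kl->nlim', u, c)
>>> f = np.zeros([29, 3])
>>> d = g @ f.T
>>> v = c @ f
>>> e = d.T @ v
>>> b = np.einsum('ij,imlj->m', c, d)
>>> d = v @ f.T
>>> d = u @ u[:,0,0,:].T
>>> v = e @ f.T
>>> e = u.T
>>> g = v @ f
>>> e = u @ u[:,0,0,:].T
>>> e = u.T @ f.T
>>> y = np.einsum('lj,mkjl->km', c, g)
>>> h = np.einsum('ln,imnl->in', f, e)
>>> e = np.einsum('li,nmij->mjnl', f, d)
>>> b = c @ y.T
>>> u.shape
(3, 3, 3, 7)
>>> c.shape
(3, 29)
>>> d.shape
(3, 3, 3, 3)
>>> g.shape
(29, 7, 29, 3)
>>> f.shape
(29, 3)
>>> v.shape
(29, 7, 29, 29)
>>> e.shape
(3, 3, 3, 29)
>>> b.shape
(3, 7)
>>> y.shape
(7, 29)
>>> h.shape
(7, 3)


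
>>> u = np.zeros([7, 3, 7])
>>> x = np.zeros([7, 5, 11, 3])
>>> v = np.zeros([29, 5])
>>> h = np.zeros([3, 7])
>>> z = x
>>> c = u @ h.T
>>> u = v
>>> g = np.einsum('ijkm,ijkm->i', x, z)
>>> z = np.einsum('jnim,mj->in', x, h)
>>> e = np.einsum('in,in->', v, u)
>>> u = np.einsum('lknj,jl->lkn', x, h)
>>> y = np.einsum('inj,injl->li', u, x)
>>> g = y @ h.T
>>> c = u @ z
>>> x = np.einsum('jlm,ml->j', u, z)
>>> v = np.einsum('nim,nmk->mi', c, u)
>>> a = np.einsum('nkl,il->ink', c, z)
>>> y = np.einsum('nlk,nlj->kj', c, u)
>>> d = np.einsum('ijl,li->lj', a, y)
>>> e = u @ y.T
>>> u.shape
(7, 5, 11)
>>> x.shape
(7,)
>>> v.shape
(5, 5)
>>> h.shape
(3, 7)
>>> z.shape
(11, 5)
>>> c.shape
(7, 5, 5)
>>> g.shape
(3, 3)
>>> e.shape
(7, 5, 5)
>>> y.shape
(5, 11)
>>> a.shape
(11, 7, 5)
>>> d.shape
(5, 7)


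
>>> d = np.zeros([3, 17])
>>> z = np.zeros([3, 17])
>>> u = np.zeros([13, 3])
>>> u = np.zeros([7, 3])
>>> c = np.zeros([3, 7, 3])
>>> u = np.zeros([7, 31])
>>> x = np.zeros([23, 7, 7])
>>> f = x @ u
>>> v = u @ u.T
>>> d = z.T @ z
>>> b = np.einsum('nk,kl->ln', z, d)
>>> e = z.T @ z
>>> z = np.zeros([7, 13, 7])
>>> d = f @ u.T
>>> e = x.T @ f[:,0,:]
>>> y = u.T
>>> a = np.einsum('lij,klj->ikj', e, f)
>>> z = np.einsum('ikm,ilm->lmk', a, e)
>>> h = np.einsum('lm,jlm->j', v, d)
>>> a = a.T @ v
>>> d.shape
(23, 7, 7)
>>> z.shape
(7, 31, 23)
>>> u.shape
(7, 31)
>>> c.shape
(3, 7, 3)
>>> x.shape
(23, 7, 7)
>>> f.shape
(23, 7, 31)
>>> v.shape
(7, 7)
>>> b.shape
(17, 3)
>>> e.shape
(7, 7, 31)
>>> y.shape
(31, 7)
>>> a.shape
(31, 23, 7)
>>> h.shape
(23,)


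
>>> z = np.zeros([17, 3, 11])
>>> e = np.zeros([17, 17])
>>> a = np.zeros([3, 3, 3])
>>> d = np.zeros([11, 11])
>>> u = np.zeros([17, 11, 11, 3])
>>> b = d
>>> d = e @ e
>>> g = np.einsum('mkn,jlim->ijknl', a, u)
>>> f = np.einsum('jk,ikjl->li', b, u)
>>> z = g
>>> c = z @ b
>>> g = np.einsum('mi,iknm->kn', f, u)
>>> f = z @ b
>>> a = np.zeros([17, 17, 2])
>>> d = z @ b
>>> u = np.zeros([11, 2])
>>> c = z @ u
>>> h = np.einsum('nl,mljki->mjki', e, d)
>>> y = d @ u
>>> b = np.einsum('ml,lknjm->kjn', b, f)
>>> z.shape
(11, 17, 3, 3, 11)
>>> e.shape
(17, 17)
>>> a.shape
(17, 17, 2)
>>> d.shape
(11, 17, 3, 3, 11)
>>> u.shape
(11, 2)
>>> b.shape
(17, 3, 3)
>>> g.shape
(11, 11)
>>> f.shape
(11, 17, 3, 3, 11)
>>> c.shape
(11, 17, 3, 3, 2)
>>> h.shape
(11, 3, 3, 11)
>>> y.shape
(11, 17, 3, 3, 2)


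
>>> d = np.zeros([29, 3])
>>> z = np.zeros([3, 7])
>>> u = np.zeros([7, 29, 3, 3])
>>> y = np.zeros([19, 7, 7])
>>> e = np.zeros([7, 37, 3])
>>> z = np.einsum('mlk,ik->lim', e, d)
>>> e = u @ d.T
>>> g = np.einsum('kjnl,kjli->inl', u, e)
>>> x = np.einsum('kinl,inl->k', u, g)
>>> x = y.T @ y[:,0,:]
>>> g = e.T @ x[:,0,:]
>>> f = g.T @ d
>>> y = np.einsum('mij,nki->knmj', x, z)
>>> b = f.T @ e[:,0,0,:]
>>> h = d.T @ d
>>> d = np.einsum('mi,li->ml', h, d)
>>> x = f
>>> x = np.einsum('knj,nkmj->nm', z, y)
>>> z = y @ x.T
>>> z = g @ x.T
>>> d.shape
(3, 29)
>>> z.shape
(29, 3, 29, 29)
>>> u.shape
(7, 29, 3, 3)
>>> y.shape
(29, 37, 7, 7)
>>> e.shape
(7, 29, 3, 29)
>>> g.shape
(29, 3, 29, 7)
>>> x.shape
(29, 7)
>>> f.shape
(7, 29, 3, 3)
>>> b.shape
(3, 3, 29, 29)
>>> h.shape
(3, 3)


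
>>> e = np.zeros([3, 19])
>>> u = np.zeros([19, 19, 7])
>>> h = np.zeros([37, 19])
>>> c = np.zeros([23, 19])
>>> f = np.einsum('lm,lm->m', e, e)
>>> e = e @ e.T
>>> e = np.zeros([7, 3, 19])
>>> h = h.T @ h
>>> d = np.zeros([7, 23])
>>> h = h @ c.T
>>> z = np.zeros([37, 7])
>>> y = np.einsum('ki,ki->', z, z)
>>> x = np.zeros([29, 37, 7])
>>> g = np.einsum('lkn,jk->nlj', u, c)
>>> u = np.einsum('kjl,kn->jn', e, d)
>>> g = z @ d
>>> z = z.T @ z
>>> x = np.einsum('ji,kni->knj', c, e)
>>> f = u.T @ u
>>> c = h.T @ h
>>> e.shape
(7, 3, 19)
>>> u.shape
(3, 23)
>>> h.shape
(19, 23)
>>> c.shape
(23, 23)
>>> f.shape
(23, 23)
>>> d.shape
(7, 23)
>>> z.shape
(7, 7)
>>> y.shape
()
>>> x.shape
(7, 3, 23)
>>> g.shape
(37, 23)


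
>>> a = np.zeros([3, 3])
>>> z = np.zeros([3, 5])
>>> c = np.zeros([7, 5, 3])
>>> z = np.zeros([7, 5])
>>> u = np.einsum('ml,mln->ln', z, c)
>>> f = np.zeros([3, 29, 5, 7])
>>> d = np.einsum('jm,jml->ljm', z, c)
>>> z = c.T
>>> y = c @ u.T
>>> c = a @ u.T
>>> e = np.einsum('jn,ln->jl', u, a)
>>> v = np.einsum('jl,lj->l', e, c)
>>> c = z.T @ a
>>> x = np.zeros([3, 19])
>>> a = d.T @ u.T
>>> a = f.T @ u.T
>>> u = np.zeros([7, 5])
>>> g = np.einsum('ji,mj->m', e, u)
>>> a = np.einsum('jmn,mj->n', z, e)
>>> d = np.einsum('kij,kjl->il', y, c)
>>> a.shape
(7,)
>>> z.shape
(3, 5, 7)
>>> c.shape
(7, 5, 3)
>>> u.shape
(7, 5)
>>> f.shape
(3, 29, 5, 7)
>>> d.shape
(5, 3)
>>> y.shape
(7, 5, 5)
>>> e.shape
(5, 3)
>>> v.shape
(3,)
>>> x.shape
(3, 19)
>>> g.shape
(7,)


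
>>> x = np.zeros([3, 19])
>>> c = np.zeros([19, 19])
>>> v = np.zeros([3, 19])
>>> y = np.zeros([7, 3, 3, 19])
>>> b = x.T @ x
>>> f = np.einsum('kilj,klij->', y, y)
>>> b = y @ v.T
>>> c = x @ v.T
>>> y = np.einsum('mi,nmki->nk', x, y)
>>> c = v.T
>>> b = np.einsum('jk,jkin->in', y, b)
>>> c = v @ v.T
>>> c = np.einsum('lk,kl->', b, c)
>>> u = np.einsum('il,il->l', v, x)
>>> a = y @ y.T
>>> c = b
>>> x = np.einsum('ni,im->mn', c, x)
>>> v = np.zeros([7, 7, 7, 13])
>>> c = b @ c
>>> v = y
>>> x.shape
(19, 3)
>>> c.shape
(3, 3)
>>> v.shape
(7, 3)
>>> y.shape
(7, 3)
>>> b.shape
(3, 3)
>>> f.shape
()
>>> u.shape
(19,)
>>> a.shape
(7, 7)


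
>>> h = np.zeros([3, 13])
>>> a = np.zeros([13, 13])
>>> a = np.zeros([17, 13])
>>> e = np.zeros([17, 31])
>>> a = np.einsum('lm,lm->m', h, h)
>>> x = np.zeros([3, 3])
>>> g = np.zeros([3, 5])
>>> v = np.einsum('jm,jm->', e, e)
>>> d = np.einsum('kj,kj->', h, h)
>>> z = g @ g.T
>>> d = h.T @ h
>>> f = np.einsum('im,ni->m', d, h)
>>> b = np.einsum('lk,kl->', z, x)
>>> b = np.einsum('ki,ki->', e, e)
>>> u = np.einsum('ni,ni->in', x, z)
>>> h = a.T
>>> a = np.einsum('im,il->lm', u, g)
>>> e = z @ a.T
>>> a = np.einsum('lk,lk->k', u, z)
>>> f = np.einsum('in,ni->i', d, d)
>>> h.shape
(13,)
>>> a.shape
(3,)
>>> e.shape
(3, 5)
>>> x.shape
(3, 3)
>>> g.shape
(3, 5)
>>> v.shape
()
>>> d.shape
(13, 13)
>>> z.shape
(3, 3)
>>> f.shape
(13,)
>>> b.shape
()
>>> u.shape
(3, 3)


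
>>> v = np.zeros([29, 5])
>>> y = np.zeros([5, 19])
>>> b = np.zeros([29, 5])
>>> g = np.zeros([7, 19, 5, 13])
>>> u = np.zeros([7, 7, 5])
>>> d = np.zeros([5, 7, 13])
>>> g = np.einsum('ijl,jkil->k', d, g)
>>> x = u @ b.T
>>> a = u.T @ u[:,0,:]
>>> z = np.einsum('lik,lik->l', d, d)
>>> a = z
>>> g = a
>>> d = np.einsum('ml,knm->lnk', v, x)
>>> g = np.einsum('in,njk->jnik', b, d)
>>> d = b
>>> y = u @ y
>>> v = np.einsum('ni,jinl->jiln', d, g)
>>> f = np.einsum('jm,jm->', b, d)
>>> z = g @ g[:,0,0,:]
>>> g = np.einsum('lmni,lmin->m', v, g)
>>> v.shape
(7, 5, 7, 29)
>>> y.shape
(7, 7, 19)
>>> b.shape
(29, 5)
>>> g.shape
(5,)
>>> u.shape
(7, 7, 5)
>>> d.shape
(29, 5)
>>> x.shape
(7, 7, 29)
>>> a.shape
(5,)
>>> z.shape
(7, 5, 29, 7)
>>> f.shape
()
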